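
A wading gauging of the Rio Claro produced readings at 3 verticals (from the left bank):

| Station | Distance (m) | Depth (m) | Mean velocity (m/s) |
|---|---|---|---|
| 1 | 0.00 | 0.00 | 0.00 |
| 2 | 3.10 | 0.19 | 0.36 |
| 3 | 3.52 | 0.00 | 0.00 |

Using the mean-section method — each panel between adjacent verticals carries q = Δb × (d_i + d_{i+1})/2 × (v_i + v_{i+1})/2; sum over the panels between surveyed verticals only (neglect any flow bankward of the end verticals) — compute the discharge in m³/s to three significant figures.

Panel 1-2: Δb = 3.1 m, d̄ = (0.00+0.19)/2 = 0.095, v̄ = (0.00+0.36)/2 = 0.18 → q = 3.1×0.095×0.18 = 0.05301 m³/s
Panel 2-3: Δb = 0.42 m, d̄ = (0.19+0.00)/2 = 0.095, v̄ = (0.36+0.00)/2 = 0.18 → q = 0.42×0.095×0.18 = 0.007182 m³/s
Q = Σ q = 0.06019 m³/s

0.0602 m³/s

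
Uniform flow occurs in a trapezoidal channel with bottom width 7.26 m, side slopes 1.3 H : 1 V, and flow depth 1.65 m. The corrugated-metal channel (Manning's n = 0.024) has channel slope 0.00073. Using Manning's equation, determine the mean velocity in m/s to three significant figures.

1.29 m/s

A = (b + z·y)·y = (7.26 + 1.3×1.65)×1.65 = 15.52 m²
P = b + 2y√(1+z²) = 7.26 + 2×1.65×√(1+1.3²) = 12.67 m
R = A/P = 15.52/12.67 = 1.225 m
Q = (1/n)·A·R^(2/3)·S^(1/2) = (1/0.024) × 15.52 × 1.225^(2/3) × 0.00073^(1/2) = 20.00 m³/s
V = Q/A = 20.00/15.52 = 1.289 m/s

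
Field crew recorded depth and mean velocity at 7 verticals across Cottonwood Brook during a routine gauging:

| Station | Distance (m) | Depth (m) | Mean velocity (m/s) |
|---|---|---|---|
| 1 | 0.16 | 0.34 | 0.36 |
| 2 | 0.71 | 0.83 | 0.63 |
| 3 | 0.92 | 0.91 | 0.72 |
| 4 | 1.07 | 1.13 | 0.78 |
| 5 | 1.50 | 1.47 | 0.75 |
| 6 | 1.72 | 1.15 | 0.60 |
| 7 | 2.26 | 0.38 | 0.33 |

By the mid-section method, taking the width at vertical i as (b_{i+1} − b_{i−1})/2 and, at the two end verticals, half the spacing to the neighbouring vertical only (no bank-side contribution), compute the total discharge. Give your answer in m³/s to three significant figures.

1.26 m³/s

w_1 = (0.71 − 0.16)/2 = 0.275 m; q_1 = 0.36 × 0.34 × 0.275 = 0.03366 m³/s
w_2 = (0.92 − 0.16)/2 = 0.38 m; q_2 = 0.63 × 0.83 × 0.38 = 0.1987 m³/s
w_3 = (1.07 − 0.71)/2 = 0.18 m; q_3 = 0.72 × 0.91 × 0.18 = 0.1179 m³/s
w_4 = (1.50 − 0.92)/2 = 0.29 m; q_4 = 0.78 × 1.13 × 0.29 = 0.2556 m³/s
w_5 = (1.72 − 1.07)/2 = 0.325 m; q_5 = 0.75 × 1.47 × 0.325 = 0.3583 m³/s
w_6 = (2.26 − 1.50)/2 = 0.38 m; q_6 = 0.60 × 1.15 × 0.38 = 0.2622 m³/s
w_7 = (2.26 − 1.72)/2 = 0.27 m; q_7 = 0.33 × 0.38 × 0.27 = 0.03386 m³/s
Q = Σ qᵢ = 1.260 m³/s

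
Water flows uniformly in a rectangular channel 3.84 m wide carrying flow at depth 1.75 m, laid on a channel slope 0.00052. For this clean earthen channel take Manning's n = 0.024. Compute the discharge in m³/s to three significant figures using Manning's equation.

6.02 m³/s

A = b·y = 3.84 × 1.75 = 6.720 m²
P = b + 2y = 3.84 + 2×1.75 = 7.340 m
R = A/P = 6.720/7.340 = 0.9155 m
Q = (1/n)·A·R^(2/3)·S^(1/2) = (1/0.024) × 6.720 × 0.9155^(2/3) × 0.00052^(1/2) = 6.020 m³/s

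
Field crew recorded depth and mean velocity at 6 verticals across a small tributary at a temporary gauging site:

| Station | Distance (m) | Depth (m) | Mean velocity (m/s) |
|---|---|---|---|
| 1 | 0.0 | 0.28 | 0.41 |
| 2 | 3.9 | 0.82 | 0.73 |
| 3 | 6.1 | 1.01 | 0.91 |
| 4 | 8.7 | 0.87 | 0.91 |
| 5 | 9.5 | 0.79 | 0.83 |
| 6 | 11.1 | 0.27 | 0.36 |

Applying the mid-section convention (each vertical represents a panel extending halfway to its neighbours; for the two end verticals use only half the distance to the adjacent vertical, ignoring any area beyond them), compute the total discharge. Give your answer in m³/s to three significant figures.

w_1 = (3.9 − 0.0)/2 = 1.95 m; q_1 = 0.41 × 0.28 × 1.95 = 0.2239 m³/s
w_2 = (6.1 − 0.0)/2 = 3.05 m; q_2 = 0.73 × 0.82 × 3.05 = 1.826 m³/s
w_3 = (8.7 − 3.9)/2 = 2.4 m; q_3 = 0.91 × 1.01 × 2.4 = 2.206 m³/s
w_4 = (9.5 − 6.1)/2 = 1.7 m; q_4 = 0.91 × 0.87 × 1.7 = 1.346 m³/s
w_5 = (11.1 − 8.7)/2 = 1.2 m; q_5 = 0.83 × 0.79 × 1.2 = 0.7868 m³/s
w_6 = (11.1 − 9.5)/2 = 0.8 m; q_6 = 0.36 × 0.27 × 0.8 = 0.07776 m³/s
Q = Σ qᵢ = 6.466 m³/s

6.47 m³/s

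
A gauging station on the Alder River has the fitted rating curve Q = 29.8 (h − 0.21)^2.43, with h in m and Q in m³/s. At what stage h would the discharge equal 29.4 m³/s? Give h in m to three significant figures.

1.20 m

h − h₀ = (Q/C)^(1/b) = (29.4/29.8)^(1/2.43) = 0.9945 m
h = 0.21 + 0.9945 = 1.204 m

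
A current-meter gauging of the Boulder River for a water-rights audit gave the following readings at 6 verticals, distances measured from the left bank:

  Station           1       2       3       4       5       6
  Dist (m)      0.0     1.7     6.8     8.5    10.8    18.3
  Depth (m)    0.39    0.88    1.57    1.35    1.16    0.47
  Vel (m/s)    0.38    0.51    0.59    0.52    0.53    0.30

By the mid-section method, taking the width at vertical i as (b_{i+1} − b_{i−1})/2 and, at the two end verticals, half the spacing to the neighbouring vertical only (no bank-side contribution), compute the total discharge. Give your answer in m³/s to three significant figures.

9.75 m³/s

w_1 = (1.7 − 0.0)/2 = 0.85 m; q_1 = 0.38 × 0.39 × 0.85 = 0.1260 m³/s
w_2 = (6.8 − 0.0)/2 = 3.4 m; q_2 = 0.51 × 0.88 × 3.4 = 1.526 m³/s
w_3 = (8.5 − 1.7)/2 = 3.4 m; q_3 = 0.59 × 1.57 × 3.4 = 3.149 m³/s
w_4 = (10.8 − 6.8)/2 = 2 m; q_4 = 0.52 × 1.35 × 2 = 1.404 m³/s
w_5 = (18.3 − 8.5)/2 = 4.9 m; q_5 = 0.53 × 1.16 × 4.9 = 3.013 m³/s
w_6 = (18.3 − 10.8)/2 = 3.75 m; q_6 = 0.30 × 0.47 × 3.75 = 0.5288 m³/s
Q = Σ qᵢ = 9.747 m³/s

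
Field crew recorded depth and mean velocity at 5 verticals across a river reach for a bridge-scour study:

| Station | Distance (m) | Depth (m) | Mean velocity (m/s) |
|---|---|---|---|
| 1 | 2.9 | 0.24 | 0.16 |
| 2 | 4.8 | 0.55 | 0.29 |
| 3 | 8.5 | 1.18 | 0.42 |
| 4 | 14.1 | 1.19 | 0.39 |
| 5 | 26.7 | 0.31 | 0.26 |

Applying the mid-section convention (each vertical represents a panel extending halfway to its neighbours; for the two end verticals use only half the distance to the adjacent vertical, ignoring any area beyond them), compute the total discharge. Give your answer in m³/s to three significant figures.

w_1 = (4.8 − 2.9)/2 = 0.95 m; q_1 = 0.16 × 0.24 × 0.95 = 0.03648 m³/s
w_2 = (8.5 − 2.9)/2 = 2.8 m; q_2 = 0.29 × 0.55 × 2.8 = 0.4466 m³/s
w_3 = (14.1 − 4.8)/2 = 4.65 m; q_3 = 0.42 × 1.18 × 4.65 = 2.305 m³/s
w_4 = (26.7 − 8.5)/2 = 9.1 m; q_4 = 0.39 × 1.19 × 9.1 = 4.223 m³/s
w_5 = (26.7 − 14.1)/2 = 6.3 m; q_5 = 0.26 × 0.31 × 6.3 = 0.5078 m³/s
Q = Σ qᵢ = 7.519 m³/s

7.52 m³/s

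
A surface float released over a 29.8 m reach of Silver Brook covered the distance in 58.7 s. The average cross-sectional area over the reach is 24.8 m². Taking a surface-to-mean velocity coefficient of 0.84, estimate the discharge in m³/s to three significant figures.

10.6 m³/s

v_surface = L / t̄ = 29.8 / 58.7 = 0.5077 m/s
v_mean = 0.84 × 0.5077 = 0.4264 m/s
Q = A × v_mean = 24.8 × 0.4264 = 10.58 m³/s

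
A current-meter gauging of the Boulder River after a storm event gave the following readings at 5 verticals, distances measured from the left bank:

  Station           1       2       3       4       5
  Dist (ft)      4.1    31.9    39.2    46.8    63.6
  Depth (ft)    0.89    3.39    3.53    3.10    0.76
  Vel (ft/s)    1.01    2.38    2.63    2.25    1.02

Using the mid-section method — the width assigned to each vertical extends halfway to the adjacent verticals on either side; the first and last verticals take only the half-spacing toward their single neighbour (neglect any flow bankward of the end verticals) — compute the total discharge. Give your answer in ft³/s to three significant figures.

315 ft³/s

w_1 = (31.9 − 4.1)/2 = 13.9 ft; q_1 = 1.01 × 0.89 × 13.9 = 12.49 ft³/s
w_2 = (39.2 − 4.1)/2 = 17.55 ft; q_2 = 2.38 × 3.39 × 17.55 = 141.6 ft³/s
w_3 = (46.8 − 31.9)/2 = 7.45 ft; q_3 = 2.63 × 3.53 × 7.45 = 69.17 ft³/s
w_4 = (63.6 − 39.2)/2 = 12.2 ft; q_4 = 2.25 × 3.10 × 12.2 = 85.10 ft³/s
w_5 = (63.6 − 46.8)/2 = 8.4 ft; q_5 = 1.02 × 0.76 × 8.4 = 6.512 ft³/s
Q = Σ qᵢ = 314.9 ft³/s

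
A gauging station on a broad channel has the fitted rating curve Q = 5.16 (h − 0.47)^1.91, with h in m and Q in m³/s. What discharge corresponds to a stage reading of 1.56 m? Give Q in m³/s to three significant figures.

6.08 m³/s

Q = 5.16 × (1.56 − 0.47)^1.91 = 5.16 × 1.09^1.91 = 6.083 m³/s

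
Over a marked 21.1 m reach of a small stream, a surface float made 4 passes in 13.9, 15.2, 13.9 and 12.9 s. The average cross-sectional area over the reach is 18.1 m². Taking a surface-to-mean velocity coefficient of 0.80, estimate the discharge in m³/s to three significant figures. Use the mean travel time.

21.9 m³/s

t̄ = (13.9 + 15.2 + 13.9 + 12.9) / 4 = 13.975 s
v_surface = L / t̄ = 21.1 / 13.975 = 1.510 m/s
v_mean = 0.80 × 1.510 = 1.208 m/s
Q = A × v_mean = 18.1 × 1.208 = 21.86 m³/s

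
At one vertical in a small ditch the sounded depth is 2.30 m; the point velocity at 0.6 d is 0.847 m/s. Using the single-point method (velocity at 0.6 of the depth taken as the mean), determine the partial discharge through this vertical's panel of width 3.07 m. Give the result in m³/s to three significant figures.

5.98 m³/s

v̄ = v₀.₆ = 0.847 m/s
q = v̄ × d × w = 0.8470 × 2.30 × 3.07 = 5.981 m³/s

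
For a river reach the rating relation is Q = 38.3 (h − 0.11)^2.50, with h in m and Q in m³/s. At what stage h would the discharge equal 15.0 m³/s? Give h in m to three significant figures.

h − h₀ = (Q/C)^(1/b) = (15.0/38.3)^(1/2.50) = 0.6873 m
h = 0.11 + 0.6873 = 0.7973 m

0.797 m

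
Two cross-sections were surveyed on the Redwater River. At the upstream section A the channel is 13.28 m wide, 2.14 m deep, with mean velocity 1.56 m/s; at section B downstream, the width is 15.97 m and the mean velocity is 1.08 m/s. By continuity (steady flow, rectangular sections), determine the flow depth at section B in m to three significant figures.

2.57 m

Q = A₁V₁ = (13.28×2.14) × 1.56 = 44.33 m³/s
d₂ = Q/(b₂ V₂) = 44.33/(15.97×1.08) = 2.570 m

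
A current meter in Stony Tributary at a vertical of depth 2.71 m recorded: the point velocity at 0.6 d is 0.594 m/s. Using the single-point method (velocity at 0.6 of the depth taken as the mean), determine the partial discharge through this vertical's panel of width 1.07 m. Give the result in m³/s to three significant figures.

v̄ = v₀.₆ = 0.594 m/s
q = v̄ × d × w = 0.5940 × 2.71 × 1.07 = 1.722 m³/s

1.72 m³/s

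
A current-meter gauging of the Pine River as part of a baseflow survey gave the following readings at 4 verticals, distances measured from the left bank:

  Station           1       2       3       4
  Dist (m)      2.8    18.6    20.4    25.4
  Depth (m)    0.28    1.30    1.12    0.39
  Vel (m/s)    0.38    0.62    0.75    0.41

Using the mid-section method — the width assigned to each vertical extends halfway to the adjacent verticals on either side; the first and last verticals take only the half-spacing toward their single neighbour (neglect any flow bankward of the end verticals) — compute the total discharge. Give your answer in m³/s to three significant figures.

w_1 = (18.6 − 2.8)/2 = 7.9 m; q_1 = 0.38 × 0.28 × 7.9 = 0.8406 m³/s
w_2 = (20.4 − 2.8)/2 = 8.8 m; q_2 = 0.62 × 1.30 × 8.8 = 7.093 m³/s
w_3 = (25.4 − 18.6)/2 = 3.4 m; q_3 = 0.75 × 1.12 × 3.4 = 2.856 m³/s
w_4 = (25.4 − 20.4)/2 = 2.5 m; q_4 = 0.41 × 0.39 × 2.5 = 0.3998 m³/s
Q = Σ qᵢ = 11.19 m³/s

11.2 m³/s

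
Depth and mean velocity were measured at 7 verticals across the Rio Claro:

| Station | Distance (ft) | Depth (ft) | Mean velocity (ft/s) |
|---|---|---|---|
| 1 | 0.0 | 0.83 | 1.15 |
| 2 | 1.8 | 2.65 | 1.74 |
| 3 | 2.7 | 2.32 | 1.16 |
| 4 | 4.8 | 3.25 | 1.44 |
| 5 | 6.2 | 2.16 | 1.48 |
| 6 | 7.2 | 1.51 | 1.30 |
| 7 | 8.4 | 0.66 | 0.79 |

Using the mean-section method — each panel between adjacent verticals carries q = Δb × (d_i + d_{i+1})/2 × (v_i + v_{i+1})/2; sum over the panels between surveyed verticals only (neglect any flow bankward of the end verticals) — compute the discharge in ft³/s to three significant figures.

24.8 ft³/s

Panel 1-2: Δb = 1.8 ft, d̄ = (0.83+2.65)/2 = 1.74, v̄ = (1.15+1.74)/2 = 1.445 → q = 1.8×1.74×1.445 = 4.526 ft³/s
Panel 2-3: Δb = 0.9 ft, d̄ = (2.65+2.32)/2 = 2.485, v̄ = (1.74+1.16)/2 = 1.45 → q = 0.9×2.485×1.45 = 3.243 ft³/s
Panel 3-4: Δb = 2.1 ft, d̄ = (2.32+3.25)/2 = 2.785, v̄ = (1.16+1.44)/2 = 1.3 → q = 2.1×2.785×1.3 = 7.603 ft³/s
Panel 4-5: Δb = 1.4 ft, d̄ = (3.25+2.16)/2 = 2.705, v̄ = (1.44+1.48)/2 = 1.46 → q = 1.4×2.705×1.46 = 5.529 ft³/s
Panel 5-6: Δb = 1 ft, d̄ = (2.16+1.51)/2 = 1.835, v̄ = (1.48+1.30)/2 = 1.39 → q = 1×1.835×1.39 = 2.551 ft³/s
Panel 6-7: Δb = 1.2 ft, d̄ = (1.51+0.66)/2 = 1.085, v̄ = (1.30+0.79)/2 = 1.045 → q = 1.2×1.085×1.045 = 1.361 ft³/s
Q = Σ q = 24.81 ft³/s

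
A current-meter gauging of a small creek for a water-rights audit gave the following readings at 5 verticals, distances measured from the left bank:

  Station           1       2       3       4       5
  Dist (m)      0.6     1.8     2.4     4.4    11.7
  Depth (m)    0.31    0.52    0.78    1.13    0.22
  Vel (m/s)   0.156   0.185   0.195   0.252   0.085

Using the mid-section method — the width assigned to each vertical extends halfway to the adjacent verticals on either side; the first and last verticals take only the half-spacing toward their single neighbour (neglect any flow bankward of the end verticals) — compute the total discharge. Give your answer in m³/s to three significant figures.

w_1 = (1.8 − 0.6)/2 = 0.6 m; q_1 = 0.156 × 0.31 × 0.6 = 0.02902 m³/s
w_2 = (2.4 − 0.6)/2 = 0.9 m; q_2 = 0.185 × 0.52 × 0.9 = 0.08658 m³/s
w_3 = (4.4 − 1.8)/2 = 1.3 m; q_3 = 0.195 × 0.78 × 1.3 = 0.1977 m³/s
w_4 = (11.7 − 2.4)/2 = 4.65 m; q_4 = 0.252 × 1.13 × 4.65 = 1.324 m³/s
w_5 = (11.7 − 4.4)/2 = 3.65 m; q_5 = 0.085 × 0.22 × 3.65 = 0.06826 m³/s
Q = Σ qᵢ = 1.706 m³/s

1.71 m³/s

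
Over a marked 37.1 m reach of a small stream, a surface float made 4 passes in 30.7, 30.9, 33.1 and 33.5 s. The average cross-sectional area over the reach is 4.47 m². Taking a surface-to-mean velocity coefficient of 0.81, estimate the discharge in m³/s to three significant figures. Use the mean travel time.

4.19 m³/s

t̄ = (30.7 + 30.9 + 33.1 + 33.5) / 4 = 32.05 s
v_surface = L / t̄ = 37.1 / 32.05 = 1.158 m/s
v_mean = 0.81 × 1.158 = 0.9376 m/s
Q = A × v_mean = 4.47 × 0.9376 = 4.191 m³/s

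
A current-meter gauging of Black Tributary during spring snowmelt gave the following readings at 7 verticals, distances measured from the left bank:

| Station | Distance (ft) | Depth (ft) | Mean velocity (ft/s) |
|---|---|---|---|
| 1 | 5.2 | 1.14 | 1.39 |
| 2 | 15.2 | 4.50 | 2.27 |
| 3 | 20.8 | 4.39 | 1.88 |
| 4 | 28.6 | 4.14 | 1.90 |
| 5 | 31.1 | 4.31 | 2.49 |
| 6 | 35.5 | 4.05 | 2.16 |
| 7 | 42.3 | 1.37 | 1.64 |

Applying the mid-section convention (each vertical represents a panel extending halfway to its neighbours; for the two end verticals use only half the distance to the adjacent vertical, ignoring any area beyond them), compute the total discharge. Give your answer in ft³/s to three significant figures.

277 ft³/s

w_1 = (15.2 − 5.2)/2 = 5 ft; q_1 = 1.39 × 1.14 × 5 = 7.923 ft³/s
w_2 = (20.8 − 5.2)/2 = 7.8 ft; q_2 = 2.27 × 4.50 × 7.8 = 79.68 ft³/s
w_3 = (28.6 − 15.2)/2 = 6.7 ft; q_3 = 1.88 × 4.39 × 6.7 = 55.30 ft³/s
w_4 = (31.1 − 20.8)/2 = 5.15 ft; q_4 = 1.90 × 4.14 × 5.15 = 40.51 ft³/s
w_5 = (35.5 − 28.6)/2 = 3.45 ft; q_5 = 2.49 × 4.31 × 3.45 = 37.03 ft³/s
w_6 = (42.3 − 31.1)/2 = 5.6 ft; q_6 = 2.16 × 4.05 × 5.6 = 48.99 ft³/s
w_7 = (42.3 − 35.5)/2 = 3.4 ft; q_7 = 1.64 × 1.37 × 3.4 = 7.639 ft³/s
Q = Σ qᵢ = 277.1 ft³/s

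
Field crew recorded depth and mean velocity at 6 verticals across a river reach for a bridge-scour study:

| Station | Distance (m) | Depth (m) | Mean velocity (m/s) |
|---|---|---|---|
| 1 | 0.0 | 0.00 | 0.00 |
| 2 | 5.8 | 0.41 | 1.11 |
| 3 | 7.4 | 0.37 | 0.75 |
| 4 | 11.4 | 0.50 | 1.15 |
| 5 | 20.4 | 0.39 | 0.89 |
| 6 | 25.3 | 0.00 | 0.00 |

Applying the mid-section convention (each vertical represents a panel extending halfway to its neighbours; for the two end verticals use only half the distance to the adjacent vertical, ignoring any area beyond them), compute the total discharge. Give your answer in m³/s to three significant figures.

w_2 = (7.4 − 0.0)/2 = 3.7 m; q_2 = 1.11 × 0.41 × 3.7 = 1.684 m³/s
w_3 = (11.4 − 5.8)/2 = 2.8 m; q_3 = 0.75 × 0.37 × 2.8 = 0.7770 m³/s
w_4 = (20.4 − 7.4)/2 = 6.5 m; q_4 = 1.15 × 0.50 × 6.5 = 3.738 m³/s
w_5 = (25.3 − 11.4)/2 = 6.95 m; q_5 = 0.89 × 0.39 × 6.95 = 2.412 m³/s
Stations 1, 6 contribute zero (depth or velocity is 0).
Q = Σ qᵢ = 8.611 m³/s

8.61 m³/s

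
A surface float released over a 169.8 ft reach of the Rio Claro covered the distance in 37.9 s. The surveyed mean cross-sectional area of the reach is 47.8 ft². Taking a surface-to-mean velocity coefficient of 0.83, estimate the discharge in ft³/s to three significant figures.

178 ft³/s

v_surface = L / t̄ = 169.8 / 37.9 = 4.480 ft/s
v_mean = 0.83 × 4.480 = 3.719 ft/s
Q = A × v_mean = 47.8 × 3.719 = 177.7 ft³/s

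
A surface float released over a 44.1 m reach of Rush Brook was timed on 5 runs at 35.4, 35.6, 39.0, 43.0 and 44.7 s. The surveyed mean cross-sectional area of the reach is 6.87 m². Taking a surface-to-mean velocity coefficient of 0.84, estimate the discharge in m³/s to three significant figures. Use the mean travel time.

t̄ = (35.4 + 35.6 + 39.0 + 43.0 + 44.7) / 5 = 39.54 s
v_surface = L / t̄ = 44.1 / 39.54 = 1.115 m/s
v_mean = 0.84 × 1.115 = 0.9369 m/s
Q = A × v_mean = 6.87 × 0.9369 = 6.436 m³/s

6.44 m³/s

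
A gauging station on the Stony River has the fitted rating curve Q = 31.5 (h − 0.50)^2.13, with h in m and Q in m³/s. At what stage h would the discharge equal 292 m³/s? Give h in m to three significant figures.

3.34 m

h − h₀ = (Q/C)^(1/b) = (292/31.5)^(1/2.13) = 2.845 m
h = 0.50 + 2.845 = 3.345 m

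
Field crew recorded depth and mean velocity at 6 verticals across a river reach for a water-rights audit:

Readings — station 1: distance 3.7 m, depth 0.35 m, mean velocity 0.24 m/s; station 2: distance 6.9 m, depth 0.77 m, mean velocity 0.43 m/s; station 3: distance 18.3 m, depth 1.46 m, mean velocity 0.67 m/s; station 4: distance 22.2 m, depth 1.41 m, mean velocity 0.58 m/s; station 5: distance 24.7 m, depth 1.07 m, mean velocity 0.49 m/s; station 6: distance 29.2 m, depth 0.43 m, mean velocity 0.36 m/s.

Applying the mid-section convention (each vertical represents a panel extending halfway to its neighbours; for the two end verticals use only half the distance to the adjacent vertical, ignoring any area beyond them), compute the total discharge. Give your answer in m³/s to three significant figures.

w_1 = (6.9 − 3.7)/2 = 1.6 m; q_1 = 0.24 × 0.35 × 1.6 = 0.1344 m³/s
w_2 = (18.3 − 3.7)/2 = 7.3 m; q_2 = 0.43 × 0.77 × 7.3 = 2.417 m³/s
w_3 = (22.2 − 6.9)/2 = 7.65 m; q_3 = 0.67 × 1.46 × 7.65 = 7.483 m³/s
w_4 = (24.7 − 18.3)/2 = 3.2 m; q_4 = 0.58 × 1.41 × 3.2 = 2.617 m³/s
w_5 = (29.2 − 22.2)/2 = 3.5 m; q_5 = 0.49 × 1.07 × 3.5 = 1.835 m³/s
w_6 = (29.2 − 24.7)/2 = 2.25 m; q_6 = 0.36 × 0.43 × 2.25 = 0.3483 m³/s
Q = Σ qᵢ = 14.83 m³/s

14.8 m³/s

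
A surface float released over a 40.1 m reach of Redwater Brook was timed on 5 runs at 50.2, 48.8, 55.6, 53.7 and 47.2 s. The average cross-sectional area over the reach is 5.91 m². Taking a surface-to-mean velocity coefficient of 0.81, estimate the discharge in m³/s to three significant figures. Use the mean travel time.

3.76 m³/s

t̄ = (50.2 + 48.8 + 55.6 + 53.7 + 47.2) / 5 = 51.1 s
v_surface = L / t̄ = 40.1 / 51.1 = 0.7847 m/s
v_mean = 0.81 × 0.7847 = 0.6356 m/s
Q = A × v_mean = 5.91 × 0.6356 = 3.757 m³/s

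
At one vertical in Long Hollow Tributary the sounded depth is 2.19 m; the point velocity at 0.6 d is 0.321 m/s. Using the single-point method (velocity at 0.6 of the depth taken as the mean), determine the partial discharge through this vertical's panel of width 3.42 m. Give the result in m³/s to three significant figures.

v̄ = v₀.₆ = 0.321 m/s
q = v̄ × d × w = 0.3210 × 2.19 × 3.42 = 2.404 m³/s

2.40 m³/s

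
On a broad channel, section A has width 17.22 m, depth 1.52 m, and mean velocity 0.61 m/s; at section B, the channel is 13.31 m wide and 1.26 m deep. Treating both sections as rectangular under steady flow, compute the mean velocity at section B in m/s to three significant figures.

0.952 m/s

Q = A₁V₁ = (17.22×1.52) × 0.61 = 15.97 m³/s
A₂ = 13.31 × 1.26 = 16.77 m²
V₂ = Q/A₂ = 15.97/16.77 = 0.9520 m/s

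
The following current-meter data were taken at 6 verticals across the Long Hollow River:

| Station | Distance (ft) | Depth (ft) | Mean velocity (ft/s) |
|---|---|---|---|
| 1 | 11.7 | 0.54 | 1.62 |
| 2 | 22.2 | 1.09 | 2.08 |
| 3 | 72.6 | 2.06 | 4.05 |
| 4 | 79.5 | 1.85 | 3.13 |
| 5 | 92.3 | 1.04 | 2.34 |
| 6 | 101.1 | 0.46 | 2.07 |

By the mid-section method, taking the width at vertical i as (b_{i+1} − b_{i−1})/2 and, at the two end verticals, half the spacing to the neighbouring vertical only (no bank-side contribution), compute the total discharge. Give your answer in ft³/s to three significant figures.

400 ft³/s

w_1 = (22.2 − 11.7)/2 = 5.25 ft; q_1 = 1.62 × 0.54 × 5.25 = 4.593 ft³/s
w_2 = (72.6 − 11.7)/2 = 30.45 ft; q_2 = 2.08 × 1.09 × 30.45 = 69.04 ft³/s
w_3 = (79.5 − 22.2)/2 = 28.65 ft; q_3 = 4.05 × 2.06 × 28.65 = 239.0 ft³/s
w_4 = (92.3 − 72.6)/2 = 9.85 ft; q_4 = 3.13 × 1.85 × 9.85 = 57.04 ft³/s
w_5 = (101.1 − 79.5)/2 = 10.8 ft; q_5 = 2.34 × 1.04 × 10.8 = 26.28 ft³/s
w_6 = (101.1 − 92.3)/2 = 4.4 ft; q_6 = 2.07 × 0.46 × 4.4 = 4.190 ft³/s
Q = Σ qᵢ = 400.2 ft³/s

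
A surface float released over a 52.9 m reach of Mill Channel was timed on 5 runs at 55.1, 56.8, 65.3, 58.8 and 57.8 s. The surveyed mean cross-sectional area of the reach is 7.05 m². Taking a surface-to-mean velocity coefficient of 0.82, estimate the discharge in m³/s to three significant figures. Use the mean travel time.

t̄ = (55.1 + 56.8 + 65.3 + 58.8 + 57.8) / 5 = 58.76 s
v_surface = L / t̄ = 52.9 / 58.76 = 0.9003 m/s
v_mean = 0.82 × 0.9003 = 0.7382 m/s
Q = A × v_mean = 7.05 × 0.7382 = 5.204 m³/s

5.20 m³/s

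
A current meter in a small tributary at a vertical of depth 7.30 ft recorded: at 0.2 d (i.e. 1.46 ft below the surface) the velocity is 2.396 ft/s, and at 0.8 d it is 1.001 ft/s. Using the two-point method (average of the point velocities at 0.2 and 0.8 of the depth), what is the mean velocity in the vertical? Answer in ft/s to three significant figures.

1.70 ft/s

v̄ = (2.396 + 1.001) / 2 = 1.699 ft/s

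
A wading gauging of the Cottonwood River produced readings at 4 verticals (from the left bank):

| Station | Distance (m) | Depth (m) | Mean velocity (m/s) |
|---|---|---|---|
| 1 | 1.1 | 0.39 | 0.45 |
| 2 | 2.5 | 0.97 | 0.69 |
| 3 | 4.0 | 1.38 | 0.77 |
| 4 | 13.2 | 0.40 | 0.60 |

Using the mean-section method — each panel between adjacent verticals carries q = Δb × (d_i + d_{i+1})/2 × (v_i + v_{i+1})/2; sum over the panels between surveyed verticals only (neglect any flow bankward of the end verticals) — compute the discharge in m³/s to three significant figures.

7.44 m³/s

Panel 1-2: Δb = 1.4 m, d̄ = (0.39+0.97)/2 = 0.68, v̄ = (0.45+0.69)/2 = 0.57 → q = 1.4×0.68×0.57 = 0.5426 m³/s
Panel 2-3: Δb = 1.5 m, d̄ = (0.97+1.38)/2 = 1.175, v̄ = (0.69+0.77)/2 = 0.73 → q = 1.5×1.175×0.73 = 1.287 m³/s
Panel 3-4: Δb = 9.2 m, d̄ = (1.38+0.40)/2 = 0.89, v̄ = (0.77+0.60)/2 = 0.685 → q = 9.2×0.89×0.685 = 5.609 m³/s
Q = Σ q = 7.438 m³/s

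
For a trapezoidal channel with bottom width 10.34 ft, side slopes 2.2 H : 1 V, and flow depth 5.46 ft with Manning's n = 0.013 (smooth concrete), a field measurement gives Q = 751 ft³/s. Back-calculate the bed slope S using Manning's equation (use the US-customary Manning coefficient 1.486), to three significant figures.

A = (b + z·y)·y = (10.34 + 2.2×5.46)×5.46 = 122.0 ft²
P = b + 2y√(1+z²) = 10.34 + 2×5.46×√(1+2.2²) = 36.73 ft
R = A/P = 122.0/36.73 = 3.323 ft
S = (Q·n / (1.486·A·R^(2/3)))² = (751×0.013 / (1.486×122.0×2.227))² = 0.0005845

0.000584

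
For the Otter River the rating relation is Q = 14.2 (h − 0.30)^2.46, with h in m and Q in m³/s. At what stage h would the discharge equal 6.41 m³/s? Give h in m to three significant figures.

1.02 m

h − h₀ = (Q/C)^(1/b) = (6.41/14.2)^(1/2.46) = 0.7237 m
h = 0.30 + 0.7237 = 1.024 m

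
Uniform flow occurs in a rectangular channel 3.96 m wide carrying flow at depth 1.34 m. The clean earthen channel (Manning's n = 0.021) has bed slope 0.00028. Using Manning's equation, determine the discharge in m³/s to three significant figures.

A = b·y = 3.96 × 1.34 = 5.306 m²
P = b + 2y = 3.96 + 2×1.34 = 6.640 m
R = A/P = 5.306/6.640 = 0.7992 m
Q = (1/n)·A·R^(2/3)·S^(1/2) = (1/0.021) × 5.306 × 0.7992^(2/3) × 0.00028^(1/2) = 3.641 m³/s

3.64 m³/s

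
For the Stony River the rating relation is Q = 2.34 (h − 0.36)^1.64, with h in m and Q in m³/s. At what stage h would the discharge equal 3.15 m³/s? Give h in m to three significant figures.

1.56 m

h − h₀ = (Q/C)^(1/b) = (3.15/2.34)^(1/1.64) = 1.199 m
h = 0.36 + 1.199 = 1.559 m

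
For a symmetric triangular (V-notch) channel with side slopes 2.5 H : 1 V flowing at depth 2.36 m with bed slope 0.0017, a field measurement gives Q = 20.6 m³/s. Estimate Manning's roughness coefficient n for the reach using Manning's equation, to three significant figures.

0.0296

A = z·y² = 2.5×2.36² = 13.92 m²
P = 2y√(1+z²) = 2×2.36×√(1+2.5²) = 12.71 m
R = A/P = 13.92/12.71 = 1.096 m
n = (1/Q)·A·R^(2/3)·S^(1/2) = (1/20.6) × 13.92 × 1.063 × 0.04123 = 0.02962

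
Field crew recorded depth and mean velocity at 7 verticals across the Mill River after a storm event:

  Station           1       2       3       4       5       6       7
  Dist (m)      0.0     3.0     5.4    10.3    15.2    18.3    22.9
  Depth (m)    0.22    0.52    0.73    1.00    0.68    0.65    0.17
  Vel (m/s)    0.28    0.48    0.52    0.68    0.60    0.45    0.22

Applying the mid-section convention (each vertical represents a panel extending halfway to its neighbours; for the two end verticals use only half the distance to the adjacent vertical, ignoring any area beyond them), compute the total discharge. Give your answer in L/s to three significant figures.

w_1 = (3.0 − 0.0)/2 = 1.5 m; q_1 = 0.28 × 0.22 × 1.5 = 0.09240 m³/s
w_2 = (5.4 − 0.0)/2 = 2.7 m; q_2 = 0.48 × 0.52 × 2.7 = 0.6739 m³/s
w_3 = (10.3 − 3.0)/2 = 3.65 m; q_3 = 0.52 × 0.73 × 3.65 = 1.386 m³/s
w_4 = (15.2 − 5.4)/2 = 4.9 m; q_4 = 0.68 × 1.00 × 4.9 = 3.332 m³/s
w_5 = (18.3 − 10.3)/2 = 4 m; q_5 = 0.60 × 0.68 × 4 = 1.632 m³/s
w_6 = (22.9 − 15.2)/2 = 3.85 m; q_6 = 0.45 × 0.65 × 3.85 = 1.126 m³/s
w_7 = (22.9 − 18.3)/2 = 2.3 m; q_7 = 0.22 × 0.17 × 2.3 = 0.08602 m³/s
Q = Σ qᵢ = 8.328 m³/s
= 8.328 × 1000 = 8328 L/s

8330 L/s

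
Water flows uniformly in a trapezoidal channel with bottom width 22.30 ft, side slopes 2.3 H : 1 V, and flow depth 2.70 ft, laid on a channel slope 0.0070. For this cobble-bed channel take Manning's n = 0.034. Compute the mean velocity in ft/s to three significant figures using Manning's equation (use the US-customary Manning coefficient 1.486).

A = (b + z·y)·y = (22.30 + 2.3×2.70)×2.70 = 76.98 ft²
P = b + 2y√(1+z²) = 22.30 + 2×2.70×√(1+2.3²) = 35.84 ft
R = A/P = 76.98/35.84 = 2.148 ft
Q = (1.486/n)·A·R^(2/3)·S^(1/2) = (1.486/0.034) × 76.98 × 2.148^(2/3) × 0.0070^(1/2) = 468.5 ft³/s
V = Q/A = 468.5/76.98 = 6.087 ft/s

6.09 ft/s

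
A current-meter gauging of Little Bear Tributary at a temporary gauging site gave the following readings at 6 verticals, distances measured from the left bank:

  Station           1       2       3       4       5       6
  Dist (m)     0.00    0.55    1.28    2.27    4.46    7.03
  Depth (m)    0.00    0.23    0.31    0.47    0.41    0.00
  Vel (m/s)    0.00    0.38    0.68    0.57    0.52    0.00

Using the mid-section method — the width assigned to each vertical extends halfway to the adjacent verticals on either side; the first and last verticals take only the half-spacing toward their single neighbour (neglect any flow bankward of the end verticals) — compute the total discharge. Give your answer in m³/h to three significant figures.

w_2 = (1.28 − 0.00)/2 = 0.64 m; q_2 = 0.38 × 0.23 × 0.64 = 0.05594 m³/s
w_3 = (2.27 − 0.55)/2 = 0.86 m; q_3 = 0.68 × 0.31 × 0.86 = 0.1813 m³/s
w_4 = (4.46 − 1.28)/2 = 1.59 m; q_4 = 0.57 × 0.47 × 1.59 = 0.4260 m³/s
w_5 = (7.03 − 2.27)/2 = 2.38 m; q_5 = 0.52 × 0.41 × 2.38 = 0.5074 m³/s
Stations 1, 6 contribute zero (depth or velocity is 0).
Q = Σ qᵢ = 1.171 m³/s
= 1.171 × 3600 = 4214 m³/h

4210 m³/h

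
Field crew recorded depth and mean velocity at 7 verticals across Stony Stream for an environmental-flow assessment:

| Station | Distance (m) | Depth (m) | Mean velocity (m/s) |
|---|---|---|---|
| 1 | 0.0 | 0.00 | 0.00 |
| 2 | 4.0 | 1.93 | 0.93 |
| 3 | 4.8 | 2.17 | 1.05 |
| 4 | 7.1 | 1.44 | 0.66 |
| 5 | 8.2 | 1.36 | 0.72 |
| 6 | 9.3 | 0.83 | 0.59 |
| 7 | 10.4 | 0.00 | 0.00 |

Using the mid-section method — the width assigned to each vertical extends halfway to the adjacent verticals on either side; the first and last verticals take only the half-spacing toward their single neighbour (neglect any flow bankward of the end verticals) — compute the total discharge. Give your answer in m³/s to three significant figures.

w_2 = (4.8 − 0.0)/2 = 2.4 m; q_2 = 0.93 × 1.93 × 2.4 = 4.308 m³/s
w_3 = (7.1 − 4.0)/2 = 1.55 m; q_3 = 1.05 × 2.17 × 1.55 = 3.532 m³/s
w_4 = (8.2 − 4.8)/2 = 1.7 m; q_4 = 0.66 × 1.44 × 1.7 = 1.616 m³/s
w_5 = (9.3 − 7.1)/2 = 1.1 m; q_5 = 0.72 × 1.36 × 1.1 = 1.077 m³/s
w_6 = (10.4 − 8.2)/2 = 1.1 m; q_6 = 0.59 × 0.83 × 1.1 = 0.5387 m³/s
Stations 1, 7 contribute zero (depth or velocity is 0).
Q = Σ qᵢ = 11.07 m³/s

11.1 m³/s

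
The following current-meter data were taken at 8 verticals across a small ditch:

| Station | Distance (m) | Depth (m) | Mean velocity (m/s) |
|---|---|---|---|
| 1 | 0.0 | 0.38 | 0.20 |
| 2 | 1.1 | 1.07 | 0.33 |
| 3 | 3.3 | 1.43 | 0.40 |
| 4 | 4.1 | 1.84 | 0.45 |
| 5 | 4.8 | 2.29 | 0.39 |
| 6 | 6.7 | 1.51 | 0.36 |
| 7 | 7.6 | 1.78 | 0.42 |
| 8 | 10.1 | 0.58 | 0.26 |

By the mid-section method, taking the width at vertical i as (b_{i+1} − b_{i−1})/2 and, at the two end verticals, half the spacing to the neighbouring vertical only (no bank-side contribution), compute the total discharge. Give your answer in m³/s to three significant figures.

5.48 m³/s

w_1 = (1.1 − 0.0)/2 = 0.55 m; q_1 = 0.20 × 0.38 × 0.55 = 0.04180 m³/s
w_2 = (3.3 − 0.0)/2 = 1.65 m; q_2 = 0.33 × 1.07 × 1.65 = 0.5826 m³/s
w_3 = (4.1 − 1.1)/2 = 1.5 m; q_3 = 0.40 × 1.43 × 1.5 = 0.8580 m³/s
w_4 = (4.8 − 3.3)/2 = 0.75 m; q_4 = 0.45 × 1.84 × 0.75 = 0.6210 m³/s
w_5 = (6.7 − 4.1)/2 = 1.3 m; q_5 = 0.39 × 2.29 × 1.3 = 1.161 m³/s
w_6 = (7.6 − 4.8)/2 = 1.4 m; q_6 = 0.36 × 1.51 × 1.4 = 0.7610 m³/s
w_7 = (10.1 − 6.7)/2 = 1.7 m; q_7 = 0.42 × 1.78 × 1.7 = 1.271 m³/s
w_8 = (10.1 − 7.6)/2 = 1.25 m; q_8 = 0.26 × 0.58 × 1.25 = 0.1885 m³/s
Q = Σ qᵢ = 5.485 m³/s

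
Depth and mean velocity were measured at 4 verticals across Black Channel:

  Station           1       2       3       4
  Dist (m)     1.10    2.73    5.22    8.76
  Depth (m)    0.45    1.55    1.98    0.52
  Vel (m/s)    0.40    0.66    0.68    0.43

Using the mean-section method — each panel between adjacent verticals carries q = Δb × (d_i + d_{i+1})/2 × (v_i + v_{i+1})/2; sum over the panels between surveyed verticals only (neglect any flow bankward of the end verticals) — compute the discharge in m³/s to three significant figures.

Panel 1-2: Δb = 1.63 m, d̄ = (0.45+1.55)/2 = 1, v̄ = (0.40+0.66)/2 = 0.53 → q = 1.63×1×0.53 = 0.8639 m³/s
Panel 2-3: Δb = 2.49 m, d̄ = (1.55+1.98)/2 = 1.765, v̄ = (0.66+0.68)/2 = 0.67 → q = 2.49×1.765×0.67 = 2.945 m³/s
Panel 3-4: Δb = 3.54 m, d̄ = (1.98+0.52)/2 = 1.25, v̄ = (0.68+0.43)/2 = 0.555 → q = 3.54×1.25×0.555 = 2.456 m³/s
Q = Σ q = 6.264 m³/s

6.26 m³/s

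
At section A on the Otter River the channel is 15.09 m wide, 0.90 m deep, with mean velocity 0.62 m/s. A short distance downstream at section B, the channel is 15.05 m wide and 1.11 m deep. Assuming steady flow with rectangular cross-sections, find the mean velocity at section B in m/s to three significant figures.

Q = A₁V₁ = (15.09×0.90) × 0.62 = 8.420 m³/s
A₂ = 15.05 × 1.11 = 16.71 m²
V₂ = Q/A₂ = 8.420/16.71 = 0.5040 m/s

0.504 m/s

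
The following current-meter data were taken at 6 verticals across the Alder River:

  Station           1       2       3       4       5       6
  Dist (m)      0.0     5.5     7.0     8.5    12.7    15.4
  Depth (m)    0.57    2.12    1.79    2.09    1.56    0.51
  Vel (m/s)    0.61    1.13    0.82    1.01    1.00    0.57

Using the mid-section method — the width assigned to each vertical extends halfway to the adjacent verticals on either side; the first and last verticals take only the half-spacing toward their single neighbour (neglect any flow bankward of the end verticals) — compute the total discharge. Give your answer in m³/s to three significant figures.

23.3 m³/s

w_1 = (5.5 − 0.0)/2 = 2.75 m; q_1 = 0.61 × 0.57 × 2.75 = 0.9562 m³/s
w_2 = (7.0 − 0.0)/2 = 3.5 m; q_2 = 1.13 × 2.12 × 3.5 = 8.385 m³/s
w_3 = (8.5 − 5.5)/2 = 1.5 m; q_3 = 0.82 × 1.79 × 1.5 = 2.202 m³/s
w_4 = (12.7 − 7.0)/2 = 2.85 m; q_4 = 1.01 × 2.09 × 2.85 = 6.016 m³/s
w_5 = (15.4 − 8.5)/2 = 3.45 m; q_5 = 1.00 × 1.56 × 3.45 = 5.382 m³/s
w_6 = (15.4 − 12.7)/2 = 1.35 m; q_6 = 0.57 × 0.51 × 1.35 = 0.3924 m³/s
Q = Σ qᵢ = 23.33 m³/s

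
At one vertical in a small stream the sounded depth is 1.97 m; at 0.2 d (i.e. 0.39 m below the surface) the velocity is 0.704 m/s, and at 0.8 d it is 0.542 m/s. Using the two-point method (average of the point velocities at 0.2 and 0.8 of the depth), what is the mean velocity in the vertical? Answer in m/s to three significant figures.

0.623 m/s

v̄ = (0.704 + 0.542) / 2 = 0.6230 m/s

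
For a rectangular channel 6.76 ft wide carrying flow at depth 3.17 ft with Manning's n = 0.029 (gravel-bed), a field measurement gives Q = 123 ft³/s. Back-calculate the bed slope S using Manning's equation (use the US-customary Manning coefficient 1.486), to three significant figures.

0.00651

A = b·y = 6.76 × 3.17 = 21.43 ft²
P = b + 2y = 6.76 + 2×3.17 = 13.10 ft
R = A/P = 21.43/13.10 = 1.636 ft
S = (Q·n / (1.486·A·R^(2/3)))² = (123×0.029 / (1.486×21.43×1.388))² = 0.006510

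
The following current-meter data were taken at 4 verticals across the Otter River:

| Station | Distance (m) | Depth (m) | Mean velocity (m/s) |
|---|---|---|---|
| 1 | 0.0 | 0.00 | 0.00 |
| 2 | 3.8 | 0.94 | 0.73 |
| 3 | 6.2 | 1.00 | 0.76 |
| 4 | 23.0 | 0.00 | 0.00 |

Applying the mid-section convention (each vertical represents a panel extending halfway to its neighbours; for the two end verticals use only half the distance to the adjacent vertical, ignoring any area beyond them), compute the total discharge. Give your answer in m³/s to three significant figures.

w_2 = (6.2 − 0.0)/2 = 3.1 m; q_2 = 0.73 × 0.94 × 3.1 = 2.127 m³/s
w_3 = (23.0 − 3.8)/2 = 9.6 m; q_3 = 0.76 × 1.00 × 9.6 = 7.296 m³/s
Stations 1, 4 contribute zero (depth or velocity is 0).
Q = Σ qᵢ = 9.423 m³/s

9.42 m³/s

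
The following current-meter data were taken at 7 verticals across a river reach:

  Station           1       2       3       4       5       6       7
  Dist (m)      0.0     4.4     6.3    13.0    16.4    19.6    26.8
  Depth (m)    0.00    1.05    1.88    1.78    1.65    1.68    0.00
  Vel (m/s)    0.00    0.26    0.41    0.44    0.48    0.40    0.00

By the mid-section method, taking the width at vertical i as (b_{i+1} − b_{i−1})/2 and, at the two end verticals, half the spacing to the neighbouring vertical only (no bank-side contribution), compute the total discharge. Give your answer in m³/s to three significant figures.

14.2 m³/s

w_2 = (6.3 − 0.0)/2 = 3.15 m; q_2 = 0.26 × 1.05 × 3.15 = 0.8600 m³/s
w_3 = (13.0 − 4.4)/2 = 4.3 m; q_3 = 0.41 × 1.88 × 4.3 = 3.314 m³/s
w_4 = (16.4 − 6.3)/2 = 5.05 m; q_4 = 0.44 × 1.78 × 5.05 = 3.955 m³/s
w_5 = (19.6 − 13.0)/2 = 3.3 m; q_5 = 0.48 × 1.65 × 3.3 = 2.614 m³/s
w_6 = (26.8 − 16.4)/2 = 5.2 m; q_6 = 0.40 × 1.68 × 5.2 = 3.494 m³/s
Stations 1, 7 contribute zero (depth or velocity is 0).
Q = Σ qᵢ = 14.24 m³/s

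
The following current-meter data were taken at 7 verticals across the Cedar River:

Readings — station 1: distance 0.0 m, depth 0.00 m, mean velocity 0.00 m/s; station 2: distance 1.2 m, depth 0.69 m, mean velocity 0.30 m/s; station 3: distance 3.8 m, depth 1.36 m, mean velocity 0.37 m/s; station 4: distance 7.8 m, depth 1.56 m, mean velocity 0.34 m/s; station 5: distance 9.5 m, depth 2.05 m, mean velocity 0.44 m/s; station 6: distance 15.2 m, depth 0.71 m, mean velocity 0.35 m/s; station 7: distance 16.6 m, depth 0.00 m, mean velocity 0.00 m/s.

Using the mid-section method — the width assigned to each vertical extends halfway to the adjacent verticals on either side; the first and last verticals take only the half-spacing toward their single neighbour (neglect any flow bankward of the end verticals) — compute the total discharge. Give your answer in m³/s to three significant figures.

w_2 = (3.8 − 0.0)/2 = 1.9 m; q_2 = 0.30 × 0.69 × 1.9 = 0.3933 m³/s
w_3 = (7.8 − 1.2)/2 = 3.3 m; q_3 = 0.37 × 1.36 × 3.3 = 1.661 m³/s
w_4 = (9.5 − 3.8)/2 = 2.85 m; q_4 = 0.34 × 1.56 × 2.85 = 1.512 m³/s
w_5 = (15.2 − 7.8)/2 = 3.7 m; q_5 = 0.44 × 2.05 × 3.7 = 3.337 m³/s
w_6 = (16.6 − 9.5)/2 = 3.55 m; q_6 = 0.35 × 0.71 × 3.55 = 0.8822 m³/s
Stations 1, 7 contribute zero (depth or velocity is 0).
Q = Σ qᵢ = 7.785 m³/s

7.79 m³/s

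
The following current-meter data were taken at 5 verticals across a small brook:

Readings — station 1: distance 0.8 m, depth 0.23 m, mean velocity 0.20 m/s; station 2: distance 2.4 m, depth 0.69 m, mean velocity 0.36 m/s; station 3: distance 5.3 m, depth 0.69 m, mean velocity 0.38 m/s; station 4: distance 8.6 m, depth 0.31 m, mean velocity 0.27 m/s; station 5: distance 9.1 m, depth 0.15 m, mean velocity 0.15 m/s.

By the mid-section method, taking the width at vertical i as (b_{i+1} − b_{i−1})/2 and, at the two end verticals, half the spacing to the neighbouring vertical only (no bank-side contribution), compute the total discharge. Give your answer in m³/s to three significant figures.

1.57 m³/s

w_1 = (2.4 − 0.8)/2 = 0.8 m; q_1 = 0.20 × 0.23 × 0.8 = 0.03680 m³/s
w_2 = (5.3 − 0.8)/2 = 2.25 m; q_2 = 0.36 × 0.69 × 2.25 = 0.5589 m³/s
w_3 = (8.6 − 2.4)/2 = 3.1 m; q_3 = 0.38 × 0.69 × 3.1 = 0.8128 m³/s
w_4 = (9.1 − 5.3)/2 = 1.9 m; q_4 = 0.27 × 0.31 × 1.9 = 0.1590 m³/s
w_5 = (9.1 − 8.6)/2 = 0.25 m; q_5 = 0.15 × 0.15 × 0.25 = 0.005625 m³/s
Q = Σ qᵢ = 1.573 m³/s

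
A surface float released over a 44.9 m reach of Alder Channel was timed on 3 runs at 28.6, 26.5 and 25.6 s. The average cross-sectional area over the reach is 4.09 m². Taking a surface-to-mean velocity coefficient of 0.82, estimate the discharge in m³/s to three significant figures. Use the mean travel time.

t̄ = (28.6 + 26.5 + 25.6) / 3 = 26.9 s
v_surface = L / t̄ = 44.9 / 26.9 = 1.669 m/s
v_mean = 0.82 × 1.669 = 1.369 m/s
Q = A × v_mean = 4.09 × 1.369 = 5.598 m³/s

5.60 m³/s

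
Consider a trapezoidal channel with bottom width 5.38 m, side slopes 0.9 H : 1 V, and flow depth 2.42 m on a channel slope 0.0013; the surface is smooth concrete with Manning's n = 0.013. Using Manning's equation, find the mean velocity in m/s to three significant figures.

A = (b + z·y)·y = (5.38 + 0.9×2.42)×2.42 = 18.29 m²
P = b + 2y√(1+z²) = 5.38 + 2×2.42×√(1+0.9²) = 11.89 m
R = A/P = 18.29/11.89 = 1.538 m
Q = (1/n)·A·R^(2/3)·S^(1/2) = (1/0.013) × 18.29 × 1.538^(2/3) × 0.0013^(1/2) = 67.59 m³/s
V = Q/A = 67.59/18.29 = 3.696 m/s

3.70 m/s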